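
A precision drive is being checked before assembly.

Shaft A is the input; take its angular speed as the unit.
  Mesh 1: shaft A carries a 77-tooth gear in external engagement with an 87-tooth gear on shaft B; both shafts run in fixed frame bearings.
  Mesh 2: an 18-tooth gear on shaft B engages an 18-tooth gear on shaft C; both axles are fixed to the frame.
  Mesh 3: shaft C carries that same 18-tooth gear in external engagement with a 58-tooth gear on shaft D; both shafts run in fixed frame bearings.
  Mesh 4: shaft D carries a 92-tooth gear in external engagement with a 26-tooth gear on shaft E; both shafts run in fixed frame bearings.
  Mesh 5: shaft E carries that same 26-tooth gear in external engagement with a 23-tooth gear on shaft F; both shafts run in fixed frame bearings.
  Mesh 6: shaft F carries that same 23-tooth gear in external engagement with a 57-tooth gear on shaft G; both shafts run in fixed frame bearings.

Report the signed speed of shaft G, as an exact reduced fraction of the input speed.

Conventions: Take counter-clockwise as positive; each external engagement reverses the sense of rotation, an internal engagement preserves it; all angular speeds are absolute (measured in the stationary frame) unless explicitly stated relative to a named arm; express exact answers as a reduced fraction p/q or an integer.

6-mesh fixed-axis compound train (all bearings frame-fixed)
mesh 1 [77T→87T]: |ω|/ω_in = 1×77/87 = 77/87, sense flips to −
mesh 2 [18T→18T]: |ω|/ω_in = (77/87)×18/18 = 77/87, sense flips to +
mesh 3 [18T→58T]: |ω|/ω_in = (77/87)×18/58 = 231/841, sense flips to −
mesh 4 [92T→26T]: |ω|/ω_in = (231/841)×92/26 = 10626/10933, sense flips to +
mesh 5 [26T→23T]: |ω|/ω_in = (10626/10933)×26/23 = 924/841, sense flips to −
mesh 6 [23T→57T]: |ω|/ω_in = (924/841)×23/57 = 7084/15979, sense flips to +
signed output speed (× input speed) = 7084/15979

7084/15979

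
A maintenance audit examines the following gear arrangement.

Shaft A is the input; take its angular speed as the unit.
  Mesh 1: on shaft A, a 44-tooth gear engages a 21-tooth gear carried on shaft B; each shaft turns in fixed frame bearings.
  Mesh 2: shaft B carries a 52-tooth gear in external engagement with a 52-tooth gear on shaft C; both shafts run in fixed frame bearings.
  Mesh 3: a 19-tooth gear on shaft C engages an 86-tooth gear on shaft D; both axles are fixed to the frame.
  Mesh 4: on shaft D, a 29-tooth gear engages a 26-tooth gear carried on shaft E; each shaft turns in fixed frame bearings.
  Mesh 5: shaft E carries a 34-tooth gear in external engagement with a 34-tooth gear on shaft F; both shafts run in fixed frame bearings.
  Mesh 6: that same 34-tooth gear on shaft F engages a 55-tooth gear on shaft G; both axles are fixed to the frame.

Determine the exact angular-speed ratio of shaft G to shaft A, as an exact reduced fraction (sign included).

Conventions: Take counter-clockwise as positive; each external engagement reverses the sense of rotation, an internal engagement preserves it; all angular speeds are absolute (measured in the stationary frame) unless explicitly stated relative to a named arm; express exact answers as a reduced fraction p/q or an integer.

18734/58695

class = fixed-axis compound train [6 meshes; 6 ratios multiply, 6 sense flips]
mesh 1 [44T→21T]: running ratio 44/21, sense −
mesh 2 [52T→52T]: running ratio 44/21, sense +
mesh 3 [19T→86T]: running ratio 418/903, sense −
mesh 4 [29T→26T]: running ratio 6061/11739, sense +
mesh 5 [34T→34T]: running ratio 6061/11739, sense −
mesh 6 [34T→55T]: running ratio 18734/58695, sense +
ω_out/ω_in = 18734/58695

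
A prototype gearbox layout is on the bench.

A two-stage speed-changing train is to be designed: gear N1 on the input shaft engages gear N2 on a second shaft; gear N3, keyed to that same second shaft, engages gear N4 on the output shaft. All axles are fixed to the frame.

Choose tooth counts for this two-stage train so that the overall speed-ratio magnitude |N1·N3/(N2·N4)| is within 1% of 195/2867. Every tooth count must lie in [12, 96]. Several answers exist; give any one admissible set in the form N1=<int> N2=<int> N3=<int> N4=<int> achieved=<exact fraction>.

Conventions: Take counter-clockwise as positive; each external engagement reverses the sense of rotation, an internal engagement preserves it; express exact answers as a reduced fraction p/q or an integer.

2-stage fixed-axis compound train for ratio 195/2867
target = 195/2867 in lowest terms: an exact hit needs N1·N3 = k·195 and N2·N4 = k·2867 for one integer k, every count in [12, 96]; additionally prefer no 1:1 stage (N1 ≠ N2, N3 ≠ N4)
k = 1: N1·N3 = 195 = 13·15, N2·N4 = 2867 = 47·61
achieved = 13·15/(47·61) = 195/2867; |achieved − target| = 0 ≤ 39/57340 ✓

N1=13 N2=47 N3=15 N4=61 achieved=195/2867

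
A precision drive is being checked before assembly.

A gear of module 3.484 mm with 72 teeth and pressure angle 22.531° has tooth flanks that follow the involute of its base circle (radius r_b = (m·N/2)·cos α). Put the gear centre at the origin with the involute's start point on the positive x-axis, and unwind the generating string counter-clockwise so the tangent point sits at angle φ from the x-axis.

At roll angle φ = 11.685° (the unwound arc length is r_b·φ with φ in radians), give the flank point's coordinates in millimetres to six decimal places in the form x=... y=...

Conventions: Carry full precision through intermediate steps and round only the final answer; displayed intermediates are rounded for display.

class = single-mesh tooth geometry [base-circle involute, m = 3.484, 72T]
pitch radius r_p = m·N/2 = 3.484·72/2 = 125.424000
base radius r_b = r_p·cos α = 125.424000·cos 22.531° = 115.850680
roll angle φ = 11.685° = 0.20394172 rad
x = r_b·(cos φ + φ·sin φ) = 118.234931
y = r_b·(sin φ − φ·cos φ) = 0.326203

x=118.234931 y=0.326203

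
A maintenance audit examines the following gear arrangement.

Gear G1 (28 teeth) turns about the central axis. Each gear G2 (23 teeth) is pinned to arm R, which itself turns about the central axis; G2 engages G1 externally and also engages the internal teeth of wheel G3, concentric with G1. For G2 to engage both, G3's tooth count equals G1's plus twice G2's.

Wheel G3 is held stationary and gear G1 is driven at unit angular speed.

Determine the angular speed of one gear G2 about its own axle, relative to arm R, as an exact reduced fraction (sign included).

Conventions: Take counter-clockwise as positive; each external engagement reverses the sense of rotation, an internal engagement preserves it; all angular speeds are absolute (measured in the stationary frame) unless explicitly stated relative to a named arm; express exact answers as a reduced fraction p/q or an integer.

topology: planetary set — G1 28T / G2 23T / G3 74T, arm = carrier (Willis)
ring teeth: 28 + 2·23 = 74
28(ω_sun−ω_arm) = −74(ω_ring−ω_arm),  ω_ring = 0, ω_sun = 1
28(1−ω_arm) = −74(0−ω_arm)  ⇒  102·ω_arm = 28  ⇒  ω_arm = 14/51
sun–planet mesh: 28·(1−14/51) = −23·(ω_p−ω_arm)  ⇒  ω_p−ω_arm = -1036/1173
exact speed ratio = -1036/1173

-1036/1173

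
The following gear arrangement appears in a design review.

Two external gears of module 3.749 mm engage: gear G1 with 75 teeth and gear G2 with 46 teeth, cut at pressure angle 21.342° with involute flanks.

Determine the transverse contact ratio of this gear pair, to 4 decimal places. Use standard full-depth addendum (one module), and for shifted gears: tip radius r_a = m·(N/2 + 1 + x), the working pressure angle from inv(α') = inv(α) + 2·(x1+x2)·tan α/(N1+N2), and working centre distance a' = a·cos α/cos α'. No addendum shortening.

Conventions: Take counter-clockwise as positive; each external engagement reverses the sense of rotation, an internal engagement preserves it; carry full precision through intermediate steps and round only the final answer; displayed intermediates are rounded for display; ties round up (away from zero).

topology: single-mesh involute geometry — m = 3.749, 75T/46T pair
base radii: r_b1 = 130.946670, r_b2 = 80.313958
tip radii: r_a1 = 144.336500, r_a2 = 89.976000
no profile shift: α' = α, a' = a
action lengths: √(r_a1²−r_b1²) = 60.712394, √(r_a2²−r_b2²) = 40.562899
base pitch p_b = π·m·cos α = 10.970163
CR = (60.712394 + 40.562899 − 226.814500·sin 21.34200°)/10.970163 = 1.707337
contact ratio ≈ 1.7073

1.7073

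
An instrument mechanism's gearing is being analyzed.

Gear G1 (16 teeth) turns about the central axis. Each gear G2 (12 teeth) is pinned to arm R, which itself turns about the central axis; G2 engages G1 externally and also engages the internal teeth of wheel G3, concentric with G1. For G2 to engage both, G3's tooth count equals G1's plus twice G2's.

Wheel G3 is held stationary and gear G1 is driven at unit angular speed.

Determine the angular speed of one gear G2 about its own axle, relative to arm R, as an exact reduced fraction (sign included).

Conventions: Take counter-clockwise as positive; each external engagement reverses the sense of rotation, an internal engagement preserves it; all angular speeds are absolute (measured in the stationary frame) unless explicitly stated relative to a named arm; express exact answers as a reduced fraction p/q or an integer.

topology: planetary set — G1 16T / G2 12T / G3 40T, arm = carrier (Willis)
ring teeth: 16 + 2·12 = 40
16(ω_sun−ω_arm) = −40(ω_ring−ω_arm),  ω_ring = 0, ω_sun = 1
16(1−ω_arm) = −40(0−ω_arm)  ⇒  56·ω_arm = 16  ⇒  ω_arm = 2/7
sun–planet mesh: 16·(1−2/7) = −12·(ω_p−ω_arm)  ⇒  ω_p−ω_arm = -20/21
exact speed ratio = -20/21

-20/21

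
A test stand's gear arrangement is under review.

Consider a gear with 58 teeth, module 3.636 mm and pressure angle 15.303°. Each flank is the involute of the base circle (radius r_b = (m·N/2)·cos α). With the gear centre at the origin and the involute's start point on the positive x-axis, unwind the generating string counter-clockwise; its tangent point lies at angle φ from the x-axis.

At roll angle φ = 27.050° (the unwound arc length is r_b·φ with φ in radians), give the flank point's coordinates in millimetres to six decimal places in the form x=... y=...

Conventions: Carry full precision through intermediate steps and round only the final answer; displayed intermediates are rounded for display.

x=112.416044 y=3.488554

topology: single-mesh involute geometry — m = 3.636, N = 58
pitch radius r_p = m·N/2 = 3.636·58/2 = 105.444000
base radius r_b = r_p·cos α = 105.444000·cos 15.303° = 101.705335
roll angle φ = 27.050° = 0.47211156 rad
x = r_b·(cos φ + φ·sin φ) = 112.416044
y = r_b·(sin φ − φ·cos φ) = 3.488554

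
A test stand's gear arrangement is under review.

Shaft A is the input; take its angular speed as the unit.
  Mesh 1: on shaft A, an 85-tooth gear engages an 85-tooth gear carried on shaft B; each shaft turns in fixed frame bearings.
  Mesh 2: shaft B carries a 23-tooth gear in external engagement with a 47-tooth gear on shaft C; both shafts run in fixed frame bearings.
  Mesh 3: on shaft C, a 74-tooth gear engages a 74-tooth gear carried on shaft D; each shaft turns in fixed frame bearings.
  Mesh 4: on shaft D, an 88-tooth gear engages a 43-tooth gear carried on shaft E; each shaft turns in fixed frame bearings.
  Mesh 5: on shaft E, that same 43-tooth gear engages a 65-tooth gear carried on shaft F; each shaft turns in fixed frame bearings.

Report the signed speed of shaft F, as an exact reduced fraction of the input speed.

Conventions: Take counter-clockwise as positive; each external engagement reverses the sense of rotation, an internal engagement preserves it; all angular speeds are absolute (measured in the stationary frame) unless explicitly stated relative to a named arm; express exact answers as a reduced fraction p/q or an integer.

-2024/3055

5-mesh fixed-axis compound train (all bearings frame-fixed)
mesh 1 [85T→85T]: |ω|/ω_in = 1×85/85 = 1, sense flips to −
mesh 2 [23T→47T]: |ω|/ω_in = 1×23/47 = 23/47, sense flips to +
mesh 3 [74T→74T]: |ω|/ω_in = (23/47)×74/74 = 23/47, sense flips to −
mesh 4 [88T→43T]: |ω|/ω_in = (23/47)×88/43 = 2024/2021, sense flips to +
mesh 5 [43T→65T]: |ω|/ω_in = (2024/2021)×43/65 = 2024/3055, sense flips to −
signed output speed (× input speed) = -2024/3055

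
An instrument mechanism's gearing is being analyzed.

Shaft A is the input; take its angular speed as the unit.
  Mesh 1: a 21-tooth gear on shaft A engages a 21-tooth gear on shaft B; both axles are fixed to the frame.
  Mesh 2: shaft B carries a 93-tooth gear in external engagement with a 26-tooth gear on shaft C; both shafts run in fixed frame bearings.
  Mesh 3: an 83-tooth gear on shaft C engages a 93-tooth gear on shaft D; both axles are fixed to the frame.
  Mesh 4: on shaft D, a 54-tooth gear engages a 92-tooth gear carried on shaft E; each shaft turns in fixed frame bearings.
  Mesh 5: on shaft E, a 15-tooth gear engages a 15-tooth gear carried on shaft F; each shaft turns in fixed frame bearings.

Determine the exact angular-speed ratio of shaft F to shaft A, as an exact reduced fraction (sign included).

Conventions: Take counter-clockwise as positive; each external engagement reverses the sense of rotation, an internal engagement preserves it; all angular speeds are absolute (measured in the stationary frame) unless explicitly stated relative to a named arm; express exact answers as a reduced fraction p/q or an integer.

class = fixed-axis compound train [5 meshes; 5 ratios multiply, 5 sense flips]
mesh 1 [21T→21T]: running ratio 1, sense −
mesh 2 [93T→26T]: running ratio 93/26, sense +
mesh 3 [83T→93T]: running ratio 83/26, sense −
mesh 4 [54T→92T]: running ratio 2241/1196, sense +
mesh 5 [15T→15T]: running ratio 2241/1196, sense −
ω_out/ω_in = -2241/1196

-2241/1196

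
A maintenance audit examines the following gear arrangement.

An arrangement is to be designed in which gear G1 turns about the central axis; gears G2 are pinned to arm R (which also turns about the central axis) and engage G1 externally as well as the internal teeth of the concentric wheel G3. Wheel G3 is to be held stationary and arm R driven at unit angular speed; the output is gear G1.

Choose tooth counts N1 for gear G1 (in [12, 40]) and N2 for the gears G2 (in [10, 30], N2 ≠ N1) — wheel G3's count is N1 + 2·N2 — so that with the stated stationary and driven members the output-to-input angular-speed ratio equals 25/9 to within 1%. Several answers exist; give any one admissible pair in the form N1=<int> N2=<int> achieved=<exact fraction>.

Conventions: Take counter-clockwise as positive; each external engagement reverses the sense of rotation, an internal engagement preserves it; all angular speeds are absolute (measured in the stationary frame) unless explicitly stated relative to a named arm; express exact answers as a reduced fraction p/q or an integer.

N1=36 N2=14 achieved=25/9

class = planetary set [ratio 25/9 wanted; Willis about the carrier]
Willis with ω_ring = 0: ω_sun/ω_arm = (N1+N3)/N1; set equal to 25/9  ⇒  N3/N1 = 25/9 − 1 = 16/9
N3 = N1 + 2·N2  ⇒  N2/N1 = (N3/N1 − 1)/2 = (16/9 − 1)/2 = 7/18
smallest multiple with N1 ≥ 12 and N2 ≥ 10: k = 2  ⇒  N1 = 2·18 = 36, N2 = 2·7 = 14 (N1 ≤ 40, N2 ≤ 30, N2 ≠ N1 ✓), N3 = 36 + 2·14 = 64
check: (N1+N3)/N1 with N1 = 36, N3 = 64 gives 25/9; |achieved − target| = 0 ≤ 1/36 ✓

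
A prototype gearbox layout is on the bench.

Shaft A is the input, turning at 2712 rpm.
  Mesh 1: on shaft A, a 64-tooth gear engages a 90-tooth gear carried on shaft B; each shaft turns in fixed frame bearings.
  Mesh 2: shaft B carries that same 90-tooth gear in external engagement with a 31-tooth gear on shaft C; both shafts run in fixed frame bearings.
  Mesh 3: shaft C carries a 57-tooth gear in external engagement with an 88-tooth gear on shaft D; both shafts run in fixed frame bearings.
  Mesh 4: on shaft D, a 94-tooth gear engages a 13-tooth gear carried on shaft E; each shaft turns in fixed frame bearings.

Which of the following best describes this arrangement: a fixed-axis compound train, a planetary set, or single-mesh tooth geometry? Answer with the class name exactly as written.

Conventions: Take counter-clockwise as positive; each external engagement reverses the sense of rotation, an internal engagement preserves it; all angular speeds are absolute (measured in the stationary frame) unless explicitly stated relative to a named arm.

topology: fixed-axis compound train — 4 meshes, A→E
classification: fixed-axis compound train

fixed-axis compound train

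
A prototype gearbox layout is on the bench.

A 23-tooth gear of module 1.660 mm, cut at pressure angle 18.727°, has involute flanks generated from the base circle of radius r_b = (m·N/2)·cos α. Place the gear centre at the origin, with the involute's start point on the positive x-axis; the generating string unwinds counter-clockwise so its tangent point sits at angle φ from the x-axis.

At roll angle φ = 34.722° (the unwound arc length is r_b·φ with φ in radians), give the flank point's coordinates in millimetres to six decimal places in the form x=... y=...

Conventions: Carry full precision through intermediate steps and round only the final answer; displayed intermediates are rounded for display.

x=21.100556 y=1.292629

topology: single-mesh involute geometry — m = 1.660, N = 23
pitch radius r_p = m·N/2 = 1.660·23/2 = 19.090000
base radius r_b = r_p·cos α = 19.090000·cos 18.727° = 18.079358
roll angle φ = 34.722° = 0.60601322 rad
x = r_b·(cos φ + φ·sin φ) = 21.100556
y = r_b·(sin φ − φ·cos φ) = 1.292629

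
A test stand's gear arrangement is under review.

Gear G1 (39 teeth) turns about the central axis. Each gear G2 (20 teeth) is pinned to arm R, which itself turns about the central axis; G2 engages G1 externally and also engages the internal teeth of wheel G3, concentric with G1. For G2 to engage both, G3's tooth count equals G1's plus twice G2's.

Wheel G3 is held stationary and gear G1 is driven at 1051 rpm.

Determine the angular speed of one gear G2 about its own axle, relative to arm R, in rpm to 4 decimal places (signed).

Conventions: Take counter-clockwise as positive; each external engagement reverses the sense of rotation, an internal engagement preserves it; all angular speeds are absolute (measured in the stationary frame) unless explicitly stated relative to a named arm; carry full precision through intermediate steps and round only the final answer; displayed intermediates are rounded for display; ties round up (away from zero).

topology: planetary set — G1 39T / G2 20T / G3 79T, arm = carrier (Willis)
normalise by the input: solve with ω_sun = 1, then scale by 1051 rpm
ring teeth: 39 + 2·20 = 79
39(ω_sun−ω_arm) = −79(ω_ring−ω_arm),  ω_ring = 0, ω_sun = 1
39(1−ω_arm) = −79(0−ω_arm)  ⇒  118·ω_arm = 39  ⇒  ω_arm = 39/118
sun–planet mesh: 39·(1−39/118) = −20·(ω_p−ω_arm)  ⇒  ω_p−ω_arm = -3081/2360
scale: ω_p−ω_arm = -3081/2360 × 1051 rpm = -1372.0894 rpm

-1372.0894 rpm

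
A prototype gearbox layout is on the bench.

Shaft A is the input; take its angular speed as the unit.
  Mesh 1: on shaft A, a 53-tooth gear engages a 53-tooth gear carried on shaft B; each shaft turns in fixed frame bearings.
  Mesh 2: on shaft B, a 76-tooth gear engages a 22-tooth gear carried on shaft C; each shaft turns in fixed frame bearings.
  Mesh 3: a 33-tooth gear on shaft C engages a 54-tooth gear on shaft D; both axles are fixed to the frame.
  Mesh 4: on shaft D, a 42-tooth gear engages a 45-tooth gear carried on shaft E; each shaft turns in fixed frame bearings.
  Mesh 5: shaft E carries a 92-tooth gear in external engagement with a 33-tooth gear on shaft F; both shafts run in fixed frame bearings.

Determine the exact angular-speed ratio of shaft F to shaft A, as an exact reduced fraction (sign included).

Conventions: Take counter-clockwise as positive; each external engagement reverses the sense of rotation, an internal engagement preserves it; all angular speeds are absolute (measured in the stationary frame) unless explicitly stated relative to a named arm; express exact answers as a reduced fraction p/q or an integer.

-24472/4455

class = fixed-axis compound train [5 meshes; 5 ratios multiply, 5 sense flips]
mesh 1 [53T→53T]: running ratio 1, sense −
mesh 2 [76T→22T]: running ratio 38/11, sense +
mesh 3 [33T→54T]: running ratio 19/9, sense −
mesh 4 [42T→45T]: running ratio 266/135, sense +
mesh 5 [92T→33T]: running ratio 24472/4455, sense −
ω_out/ω_in = -24472/4455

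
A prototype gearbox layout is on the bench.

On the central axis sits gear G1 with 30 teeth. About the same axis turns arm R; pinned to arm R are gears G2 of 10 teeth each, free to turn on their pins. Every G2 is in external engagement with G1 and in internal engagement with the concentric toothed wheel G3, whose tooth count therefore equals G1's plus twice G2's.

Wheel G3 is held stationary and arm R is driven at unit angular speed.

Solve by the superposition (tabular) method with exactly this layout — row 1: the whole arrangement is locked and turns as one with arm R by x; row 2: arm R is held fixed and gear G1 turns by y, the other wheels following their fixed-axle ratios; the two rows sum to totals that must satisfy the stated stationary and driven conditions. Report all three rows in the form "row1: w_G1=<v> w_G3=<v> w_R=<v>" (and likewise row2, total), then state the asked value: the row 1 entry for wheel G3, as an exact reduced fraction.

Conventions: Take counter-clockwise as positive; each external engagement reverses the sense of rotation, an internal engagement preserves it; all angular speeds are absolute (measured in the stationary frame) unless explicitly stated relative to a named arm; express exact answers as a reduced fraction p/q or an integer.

recognized (axles ride arm R): planetary set, 30/10/50 teeth
row 1 (train locked, turned with arm): all members turn x
row 2 — arm fixed, fixed-axis ratios: sun y, ring −(30/50)·y, arm 0
boundary: total ω_ring = x − (30/50)·y = 0 and total ω_arm = x = 1  ⇒  y = 5/3, x = 1
row 2 ring = −(30/50)·5/3 = -1
totals (row 1 + row 2): sun 1 + 5/3 = 8/3, ring 1 + (-1) = 0, arm 1 + 0 = 1
asked cell (row1, ring) = 1

row1: w_G1=1 w_G3=1 w_R=1
row2: w_G1=5/3 w_G3=-1 w_R=0
total: w_G1=8/3 w_G3=0 w_R=1
asked value: 1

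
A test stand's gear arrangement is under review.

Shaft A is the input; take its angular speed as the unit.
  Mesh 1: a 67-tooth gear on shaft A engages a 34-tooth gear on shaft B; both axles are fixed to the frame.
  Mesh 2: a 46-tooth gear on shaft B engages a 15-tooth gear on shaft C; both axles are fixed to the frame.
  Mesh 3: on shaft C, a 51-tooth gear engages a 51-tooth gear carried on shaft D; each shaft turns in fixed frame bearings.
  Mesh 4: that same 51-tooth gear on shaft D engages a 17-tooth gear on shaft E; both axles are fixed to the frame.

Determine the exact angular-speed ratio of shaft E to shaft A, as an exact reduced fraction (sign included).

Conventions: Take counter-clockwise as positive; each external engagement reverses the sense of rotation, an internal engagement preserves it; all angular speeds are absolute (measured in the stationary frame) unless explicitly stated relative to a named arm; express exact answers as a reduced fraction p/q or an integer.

class = fixed-axis compound train [4 meshes; 4 ratios multiply, 4 sense flips]
mesh 1 [67T→34T]: running ratio 67/34, sense −
mesh 2 [46T→15T]: running ratio 1541/255, sense +
mesh 3 [51T→51T]: running ratio 1541/255, sense −
mesh 4 [51T→17T]: running ratio 1541/85, sense +
ω_out/ω_in = 1541/85

1541/85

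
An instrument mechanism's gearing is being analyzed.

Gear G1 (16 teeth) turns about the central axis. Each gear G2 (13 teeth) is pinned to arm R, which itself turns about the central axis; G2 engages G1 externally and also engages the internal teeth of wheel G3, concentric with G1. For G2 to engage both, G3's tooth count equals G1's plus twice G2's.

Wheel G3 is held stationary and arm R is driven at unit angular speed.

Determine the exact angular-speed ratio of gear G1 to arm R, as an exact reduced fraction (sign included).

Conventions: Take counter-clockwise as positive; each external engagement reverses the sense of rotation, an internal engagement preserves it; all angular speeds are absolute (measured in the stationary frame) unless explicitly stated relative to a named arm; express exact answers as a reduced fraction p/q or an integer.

29/8

topology: planetary set — G1 16T / G2 13T / G3 42T, arm = carrier (Willis)
ring teeth: 16 + 2·13 = 42
16(ω_sun−ω_arm) = −42(ω_ring−ω_arm),  ω_ring = 0, ω_arm = 1
ω_sun = 1 − (42/16)(0−1) = 29/8
ω_out/ω_in = 29/8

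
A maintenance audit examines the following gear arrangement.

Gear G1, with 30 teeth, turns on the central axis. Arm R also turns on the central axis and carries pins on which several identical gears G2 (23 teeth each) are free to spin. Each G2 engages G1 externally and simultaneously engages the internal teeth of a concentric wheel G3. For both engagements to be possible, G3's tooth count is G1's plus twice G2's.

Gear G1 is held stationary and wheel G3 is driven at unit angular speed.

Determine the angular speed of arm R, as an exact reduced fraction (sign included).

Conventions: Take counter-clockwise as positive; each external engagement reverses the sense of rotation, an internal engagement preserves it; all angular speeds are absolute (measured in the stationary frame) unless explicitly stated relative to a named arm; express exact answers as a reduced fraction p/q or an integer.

topology: planetary set — G1 30T / G2 23T / G3 76T, arm = carrier (Willis)
ring teeth: 30 + 2·23 = 76
30(ω_sun−ω_arm) = −76(ω_ring−ω_arm),  ω_sun = 0, ω_ring = 1
30(0−ω_arm) = −76(1−ω_arm)  ⇒  106·ω_arm = 76  ⇒  ω_arm = 38/53
exact speed ratio = 38/53

38/53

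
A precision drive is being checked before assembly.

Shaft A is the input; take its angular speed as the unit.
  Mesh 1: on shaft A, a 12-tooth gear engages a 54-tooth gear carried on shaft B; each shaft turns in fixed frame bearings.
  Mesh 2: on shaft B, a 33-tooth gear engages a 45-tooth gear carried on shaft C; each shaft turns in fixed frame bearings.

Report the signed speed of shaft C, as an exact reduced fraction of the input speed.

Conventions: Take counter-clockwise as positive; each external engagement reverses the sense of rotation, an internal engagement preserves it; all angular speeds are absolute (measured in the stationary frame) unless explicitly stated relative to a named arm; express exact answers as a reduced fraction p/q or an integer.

2-mesh fixed-axis compound train (all bearings frame-fixed)
mesh 1 [12T→54T]: |ω|/ω_in = 1×12/54 = 2/9, sense flips to −
mesh 2 [33T→45T]: |ω|/ω_in = (2/9)×33/45 = 22/135, sense flips to +
signed output speed (× input speed) = 22/135

22/135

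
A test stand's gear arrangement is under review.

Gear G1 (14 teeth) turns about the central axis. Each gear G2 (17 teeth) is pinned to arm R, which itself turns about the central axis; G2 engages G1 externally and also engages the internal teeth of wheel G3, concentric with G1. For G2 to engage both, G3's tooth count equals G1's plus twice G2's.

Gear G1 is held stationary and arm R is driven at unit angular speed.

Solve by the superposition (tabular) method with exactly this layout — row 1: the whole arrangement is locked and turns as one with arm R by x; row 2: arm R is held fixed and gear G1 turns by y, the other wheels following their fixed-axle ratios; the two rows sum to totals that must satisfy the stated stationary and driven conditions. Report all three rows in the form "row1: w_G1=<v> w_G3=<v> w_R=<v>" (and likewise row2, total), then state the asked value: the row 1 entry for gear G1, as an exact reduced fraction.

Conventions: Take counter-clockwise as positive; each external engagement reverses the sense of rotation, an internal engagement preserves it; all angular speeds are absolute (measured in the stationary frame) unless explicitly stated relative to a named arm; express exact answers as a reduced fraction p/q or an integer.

row1: w_G1=1 w_G3=1 w_R=1
row2: w_G1=-1 w_G3=7/24 w_R=0
total: w_G1=0 w_G3=31/24 w_R=1
asked value: 1

class = planetary set [G3 = 14+2·17 = 48; Willis about the carrier]
superposition row 1 [locked train]: every member turns x
superposition row 2 [arm held]: sun y, ring −(14/48)·y, arm 0
boundary: total ω_sun = x + y = 0 and total ω_arm = x = 1  ⇒  y = -1, x = 1
row 2 ring = −(14/48)·(-1) = 7/24
totals (row 1 + row 2): sun 1 + (-1) = 0, ring 1 + 7/24 = 31/24, arm 1 + 0 = 1
asked cell (row1, sun) = 1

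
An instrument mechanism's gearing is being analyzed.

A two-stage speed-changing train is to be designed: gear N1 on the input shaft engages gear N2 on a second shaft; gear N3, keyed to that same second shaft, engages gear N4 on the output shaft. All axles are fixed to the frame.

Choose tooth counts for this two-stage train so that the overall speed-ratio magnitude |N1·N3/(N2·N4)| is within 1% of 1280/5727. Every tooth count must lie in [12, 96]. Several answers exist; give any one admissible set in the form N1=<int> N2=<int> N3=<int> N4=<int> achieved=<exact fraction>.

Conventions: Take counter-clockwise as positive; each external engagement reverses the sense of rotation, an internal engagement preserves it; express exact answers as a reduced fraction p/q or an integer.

N1=16 N2=69 N3=80 N4=83 achieved=1280/5727

topology: fixed-axis compound train — 2 stages, target 1280/5727
target = 1280/5727 in lowest terms: an exact hit needs N1·N3 = k·1280 and N2·N4 = k·5727 for one integer k, every count in [12, 96]; additionally prefer no 1:1 stage (N1 ≠ N2, N3 ≠ N4)
k = 1: N1·N3 = 1280 = 16·80, N2·N4 = 5727 = 69·83
achieved = 16·80/(69·83) = 1280/5727; |achieved − target| = 0 ≤ 64/28635 ✓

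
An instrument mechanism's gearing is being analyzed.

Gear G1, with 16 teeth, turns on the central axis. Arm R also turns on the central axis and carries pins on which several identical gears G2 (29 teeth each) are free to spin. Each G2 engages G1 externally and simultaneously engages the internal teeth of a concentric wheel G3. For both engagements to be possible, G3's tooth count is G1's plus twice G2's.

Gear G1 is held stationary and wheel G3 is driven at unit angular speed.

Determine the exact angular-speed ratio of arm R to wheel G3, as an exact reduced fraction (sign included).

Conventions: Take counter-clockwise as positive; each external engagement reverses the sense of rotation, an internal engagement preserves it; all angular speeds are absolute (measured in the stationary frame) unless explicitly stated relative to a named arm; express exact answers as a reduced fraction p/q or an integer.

37/45

planetary set (16T centre, 29T on arm, 74T internal) — Willis relation
ring teeth: 16 + 2·29 = 74
16(ω_sun−ω_arm) = −74(ω_ring−ω_arm),  ω_sun = 0, ω_ring = 1
16(0−ω_arm) = −74(1−ω_arm)  ⇒  90·ω_arm = 74  ⇒  ω_arm = 37/45
ω_out/ω_in = 37/45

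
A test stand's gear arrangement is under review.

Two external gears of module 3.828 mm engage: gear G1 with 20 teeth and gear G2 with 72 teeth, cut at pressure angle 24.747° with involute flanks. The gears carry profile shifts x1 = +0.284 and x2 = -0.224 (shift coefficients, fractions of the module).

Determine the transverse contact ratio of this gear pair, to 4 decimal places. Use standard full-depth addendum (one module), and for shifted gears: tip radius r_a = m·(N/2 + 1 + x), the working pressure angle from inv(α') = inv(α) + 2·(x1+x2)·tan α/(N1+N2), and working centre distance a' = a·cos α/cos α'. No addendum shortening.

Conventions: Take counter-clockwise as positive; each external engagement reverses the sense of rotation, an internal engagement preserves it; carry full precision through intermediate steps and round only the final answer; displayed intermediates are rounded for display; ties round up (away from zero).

1.4505

topology: single-mesh involute geometry — m = 3.828, 20T/72T pair
base radii: r_b1 = 34.764560, r_b2 = 125.152415
tip radii: r_a1 = 43.195152, r_a2 = 140.778528
inv(α') = inv(24.747°) + 2·(+0.284-0.224)·tan α/(20+72) = 0.02962743  ⇒  α' = 24.90794°
a' = a·cos α / cos α' = 176.0880·cos 24.747°/cos 24.90794° = 176.316982
action lengths: √(r_a1²−r_b1²) = 25.636820, √(r_a2²−r_b2²) = 64.462911
base pitch p_b = π·m·cos α = 10.921609
CR = (25.636820 + 64.462911 − 176.316982·sin 24.90794°)/10.921609 = 1.450501
contact ratio ≈ 1.4505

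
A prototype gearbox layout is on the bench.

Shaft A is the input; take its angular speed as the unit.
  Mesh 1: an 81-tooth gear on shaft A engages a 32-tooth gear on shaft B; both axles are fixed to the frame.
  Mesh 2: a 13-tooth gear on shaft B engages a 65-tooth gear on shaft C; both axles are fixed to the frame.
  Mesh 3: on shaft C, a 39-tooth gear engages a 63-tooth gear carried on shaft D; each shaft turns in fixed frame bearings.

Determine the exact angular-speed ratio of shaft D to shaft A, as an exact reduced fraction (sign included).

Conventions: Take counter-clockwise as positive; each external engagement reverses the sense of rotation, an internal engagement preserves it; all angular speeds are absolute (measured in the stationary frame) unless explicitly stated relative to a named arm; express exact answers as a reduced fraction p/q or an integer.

class = fixed-axis compound train [3 meshes; 3 ratios multiply, 3 sense flips]
mesh 1 [81T→32T]: running ratio 81/32, sense −
mesh 2 [13T→65T]: running ratio 81/160, sense +
mesh 3 [39T→63T]: running ratio 351/1120, sense −
ω_out/ω_in = -351/1120

-351/1120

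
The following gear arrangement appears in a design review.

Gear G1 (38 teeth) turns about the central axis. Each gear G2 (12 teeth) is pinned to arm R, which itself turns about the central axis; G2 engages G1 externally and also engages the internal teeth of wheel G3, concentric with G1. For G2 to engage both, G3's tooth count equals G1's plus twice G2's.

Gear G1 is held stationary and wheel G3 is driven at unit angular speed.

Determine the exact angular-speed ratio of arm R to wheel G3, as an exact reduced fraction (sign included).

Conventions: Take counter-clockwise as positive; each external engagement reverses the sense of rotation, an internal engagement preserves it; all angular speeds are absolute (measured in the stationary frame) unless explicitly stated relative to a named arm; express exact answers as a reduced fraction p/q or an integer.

31/50

recognized (axles ride arm R): planetary set, 38/12/62 teeth
ring teeth: 38 + 2·12 = 62
38(ω_sun−ω_arm) = −62(ω_ring−ω_arm),  ω_sun = 0, ω_ring = 1
38(0−ω_arm) = −62(1−ω_arm)  ⇒  100·ω_arm = 62  ⇒  ω_arm = 31/50
ω_out/ω_in = 31/50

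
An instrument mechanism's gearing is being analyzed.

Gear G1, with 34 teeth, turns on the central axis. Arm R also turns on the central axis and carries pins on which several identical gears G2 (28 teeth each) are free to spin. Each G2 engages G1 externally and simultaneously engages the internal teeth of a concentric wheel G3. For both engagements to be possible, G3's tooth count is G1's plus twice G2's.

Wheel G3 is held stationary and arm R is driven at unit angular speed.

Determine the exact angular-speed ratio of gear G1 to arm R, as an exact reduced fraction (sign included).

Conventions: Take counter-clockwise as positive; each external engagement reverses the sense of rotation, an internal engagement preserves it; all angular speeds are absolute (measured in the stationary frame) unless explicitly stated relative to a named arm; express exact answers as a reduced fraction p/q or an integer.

62/17

class = planetary set [G3 = 34+2·28 = 90; Willis about the carrier]
ring teeth: 34 + 2·28 = 90
34(ω_sun−ω_arm) = −90(ω_ring−ω_arm),  ω_ring = 0, ω_arm = 1
ω_sun = 1 − (90/34)(0−1) = 62/17
ω_out/ω_in = 62/17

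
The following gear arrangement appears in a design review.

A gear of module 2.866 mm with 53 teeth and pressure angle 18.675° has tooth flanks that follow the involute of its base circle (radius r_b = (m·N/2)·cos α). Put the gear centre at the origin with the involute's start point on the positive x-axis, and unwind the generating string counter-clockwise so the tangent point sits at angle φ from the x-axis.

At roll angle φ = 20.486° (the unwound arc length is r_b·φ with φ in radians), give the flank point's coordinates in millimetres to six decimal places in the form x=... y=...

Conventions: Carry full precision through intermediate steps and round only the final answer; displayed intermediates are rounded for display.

recognized (one wheel, involute flank): single-mesh tooth geometry, m = 2.866, N = 53
pitch radius r_p = m·N/2 = 2.866·53/2 = 75.949000
base radius r_b = r_p·cos α = 75.949000·cos 18.675° = 71.950291
roll angle φ = 20.486° = 0.35754815 rad
x = r_b·(cos φ + φ·sin φ) = 76.403431
y = r_b·(sin φ − φ·cos φ) = 1.082313

x=76.403431 y=1.082313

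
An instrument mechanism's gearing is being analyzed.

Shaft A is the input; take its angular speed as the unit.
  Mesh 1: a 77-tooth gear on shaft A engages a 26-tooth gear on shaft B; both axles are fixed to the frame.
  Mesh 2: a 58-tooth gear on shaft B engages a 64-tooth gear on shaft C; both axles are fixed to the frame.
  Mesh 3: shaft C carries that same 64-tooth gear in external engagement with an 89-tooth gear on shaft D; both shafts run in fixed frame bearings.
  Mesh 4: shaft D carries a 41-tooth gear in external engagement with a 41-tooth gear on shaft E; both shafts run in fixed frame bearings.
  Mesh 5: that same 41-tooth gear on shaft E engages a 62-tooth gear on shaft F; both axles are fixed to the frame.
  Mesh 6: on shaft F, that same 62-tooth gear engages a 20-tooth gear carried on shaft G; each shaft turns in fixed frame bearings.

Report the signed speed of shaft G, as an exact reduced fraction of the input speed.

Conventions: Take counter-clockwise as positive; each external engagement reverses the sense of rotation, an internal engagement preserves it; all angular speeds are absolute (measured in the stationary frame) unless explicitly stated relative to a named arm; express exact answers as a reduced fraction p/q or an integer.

91553/23140

6-mesh fixed-axis compound train (all bearings frame-fixed)
mesh 1 [77T→26T]: |ω|/ω_in = 1×77/26 = 77/26, sense flips to −
mesh 2 [58T→64T]: |ω|/ω_in = (77/26)×58/64 = 2233/832, sense flips to +
mesh 3 [64T→89T]: |ω|/ω_in = (2233/832)×64/89 = 2233/1157, sense flips to −
mesh 4 [41T→41T]: |ω|/ω_in = (2233/1157)×41/41 = 2233/1157, sense flips to +
mesh 5 [41T→62T]: |ω|/ω_in = (2233/1157)×41/62 = 91553/71734, sense flips to −
mesh 6 [62T→20T]: |ω|/ω_in = (91553/71734)×62/20 = 91553/23140, sense flips to +
signed output speed (× input speed) = 91553/23140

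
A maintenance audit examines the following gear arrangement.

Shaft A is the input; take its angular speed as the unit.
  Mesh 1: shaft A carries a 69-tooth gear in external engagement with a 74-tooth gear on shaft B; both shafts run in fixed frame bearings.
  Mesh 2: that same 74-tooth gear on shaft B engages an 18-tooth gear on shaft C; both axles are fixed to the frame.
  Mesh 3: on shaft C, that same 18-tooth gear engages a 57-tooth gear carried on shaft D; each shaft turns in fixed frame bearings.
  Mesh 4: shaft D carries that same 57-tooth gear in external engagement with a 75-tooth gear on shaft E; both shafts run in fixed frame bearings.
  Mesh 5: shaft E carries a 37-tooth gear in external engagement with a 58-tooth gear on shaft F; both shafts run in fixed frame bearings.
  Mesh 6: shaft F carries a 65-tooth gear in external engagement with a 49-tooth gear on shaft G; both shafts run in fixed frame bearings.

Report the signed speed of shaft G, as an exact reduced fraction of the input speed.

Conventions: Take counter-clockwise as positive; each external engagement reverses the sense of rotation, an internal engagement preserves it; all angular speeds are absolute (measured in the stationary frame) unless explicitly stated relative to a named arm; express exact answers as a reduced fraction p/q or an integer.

11063/14210

6-mesh fixed-axis compound train (all bearings frame-fixed)
mesh 1 [69T→74T]: |ω|/ω_in = 1×69/74 = 69/74, sense flips to −
mesh 2 [74T→18T]: |ω|/ω_in = (69/74)×74/18 = 23/6, sense flips to +
mesh 3 [18T→57T]: |ω|/ω_in = (23/6)×18/57 = 23/19, sense flips to −
mesh 4 [57T→75T]: |ω|/ω_in = (23/19)×57/75 = 23/25, sense flips to +
mesh 5 [37T→58T]: |ω|/ω_in = (23/25)×37/58 = 851/1450, sense flips to −
mesh 6 [65T→49T]: |ω|/ω_in = (851/1450)×65/49 = 11063/14210, sense flips to +
signed output speed (× input speed) = 11063/14210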